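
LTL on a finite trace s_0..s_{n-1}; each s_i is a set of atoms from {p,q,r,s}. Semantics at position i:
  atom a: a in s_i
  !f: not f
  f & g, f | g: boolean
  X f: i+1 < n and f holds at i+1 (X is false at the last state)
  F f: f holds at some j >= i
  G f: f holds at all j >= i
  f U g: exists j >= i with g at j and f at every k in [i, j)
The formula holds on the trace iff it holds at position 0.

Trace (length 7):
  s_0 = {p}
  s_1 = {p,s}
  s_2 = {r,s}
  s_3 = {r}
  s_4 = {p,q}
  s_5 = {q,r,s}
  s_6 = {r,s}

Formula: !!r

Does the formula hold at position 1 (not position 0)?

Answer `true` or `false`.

s_0={p}: !!r=False !r=True r=False
s_1={p,s}: !!r=False !r=True r=False
s_2={r,s}: !!r=True !r=False r=True
s_3={r}: !!r=True !r=False r=True
s_4={p,q}: !!r=False !r=True r=False
s_5={q,r,s}: !!r=True !r=False r=True
s_6={r,s}: !!r=True !r=False r=True
Evaluating at position 1: result = False

Answer: false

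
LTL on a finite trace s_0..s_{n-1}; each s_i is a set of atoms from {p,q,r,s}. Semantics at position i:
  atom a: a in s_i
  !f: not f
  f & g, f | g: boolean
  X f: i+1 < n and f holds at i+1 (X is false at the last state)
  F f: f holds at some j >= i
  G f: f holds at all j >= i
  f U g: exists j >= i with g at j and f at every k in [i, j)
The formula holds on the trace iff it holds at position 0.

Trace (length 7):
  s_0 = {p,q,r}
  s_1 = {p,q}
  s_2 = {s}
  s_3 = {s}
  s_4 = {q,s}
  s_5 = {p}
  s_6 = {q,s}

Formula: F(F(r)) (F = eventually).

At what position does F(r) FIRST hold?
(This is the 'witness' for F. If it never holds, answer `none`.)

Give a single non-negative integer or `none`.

s_0={p,q,r}: F(r)=True r=True
s_1={p,q}: F(r)=False r=False
s_2={s}: F(r)=False r=False
s_3={s}: F(r)=False r=False
s_4={q,s}: F(r)=False r=False
s_5={p}: F(r)=False r=False
s_6={q,s}: F(r)=False r=False
F(F(r)) holds; first witness at position 0.

Answer: 0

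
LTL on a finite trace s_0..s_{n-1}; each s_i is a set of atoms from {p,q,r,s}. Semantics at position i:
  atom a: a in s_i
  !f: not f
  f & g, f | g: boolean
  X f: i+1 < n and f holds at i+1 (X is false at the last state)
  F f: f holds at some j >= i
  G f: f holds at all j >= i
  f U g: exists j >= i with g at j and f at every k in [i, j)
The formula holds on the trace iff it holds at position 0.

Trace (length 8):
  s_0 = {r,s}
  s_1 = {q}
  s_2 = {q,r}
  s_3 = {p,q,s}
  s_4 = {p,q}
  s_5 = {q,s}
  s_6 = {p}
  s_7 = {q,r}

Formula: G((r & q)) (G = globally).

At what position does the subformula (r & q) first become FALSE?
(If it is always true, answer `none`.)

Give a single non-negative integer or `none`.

s_0={r,s}: (r & q)=False r=True q=False
s_1={q}: (r & q)=False r=False q=True
s_2={q,r}: (r & q)=True r=True q=True
s_3={p,q,s}: (r & q)=False r=False q=True
s_4={p,q}: (r & q)=False r=False q=True
s_5={q,s}: (r & q)=False r=False q=True
s_6={p}: (r & q)=False r=False q=False
s_7={q,r}: (r & q)=True r=True q=True
G((r & q)) holds globally = False
First violation at position 0.

Answer: 0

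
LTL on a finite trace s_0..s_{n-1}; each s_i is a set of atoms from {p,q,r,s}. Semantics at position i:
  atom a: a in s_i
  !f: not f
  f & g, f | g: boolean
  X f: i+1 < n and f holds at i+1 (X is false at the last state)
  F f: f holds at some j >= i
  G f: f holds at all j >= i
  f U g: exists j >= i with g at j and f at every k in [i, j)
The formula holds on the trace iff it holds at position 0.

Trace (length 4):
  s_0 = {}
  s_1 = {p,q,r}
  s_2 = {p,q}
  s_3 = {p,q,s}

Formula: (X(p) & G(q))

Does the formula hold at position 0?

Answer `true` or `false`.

s_0={}: (X(p) & G(q))=False X(p)=True p=False G(q)=False q=False
s_1={p,q,r}: (X(p) & G(q))=True X(p)=True p=True G(q)=True q=True
s_2={p,q}: (X(p) & G(q))=True X(p)=True p=True G(q)=True q=True
s_3={p,q,s}: (X(p) & G(q))=False X(p)=False p=True G(q)=True q=True

Answer: false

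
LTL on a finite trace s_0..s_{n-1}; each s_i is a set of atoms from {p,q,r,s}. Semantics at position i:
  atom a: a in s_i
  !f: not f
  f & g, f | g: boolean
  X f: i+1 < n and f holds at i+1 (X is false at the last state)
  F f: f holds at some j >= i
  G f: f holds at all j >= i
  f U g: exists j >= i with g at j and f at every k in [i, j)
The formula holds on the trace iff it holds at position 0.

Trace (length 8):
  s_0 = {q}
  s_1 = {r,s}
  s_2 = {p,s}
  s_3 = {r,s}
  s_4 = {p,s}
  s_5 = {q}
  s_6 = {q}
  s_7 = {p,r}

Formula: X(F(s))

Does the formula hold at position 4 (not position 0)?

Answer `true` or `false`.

Answer: false

Derivation:
s_0={q}: X(F(s))=True F(s)=True s=False
s_1={r,s}: X(F(s))=True F(s)=True s=True
s_2={p,s}: X(F(s))=True F(s)=True s=True
s_3={r,s}: X(F(s))=True F(s)=True s=True
s_4={p,s}: X(F(s))=False F(s)=True s=True
s_5={q}: X(F(s))=False F(s)=False s=False
s_6={q}: X(F(s))=False F(s)=False s=False
s_7={p,r}: X(F(s))=False F(s)=False s=False
Evaluating at position 4: result = False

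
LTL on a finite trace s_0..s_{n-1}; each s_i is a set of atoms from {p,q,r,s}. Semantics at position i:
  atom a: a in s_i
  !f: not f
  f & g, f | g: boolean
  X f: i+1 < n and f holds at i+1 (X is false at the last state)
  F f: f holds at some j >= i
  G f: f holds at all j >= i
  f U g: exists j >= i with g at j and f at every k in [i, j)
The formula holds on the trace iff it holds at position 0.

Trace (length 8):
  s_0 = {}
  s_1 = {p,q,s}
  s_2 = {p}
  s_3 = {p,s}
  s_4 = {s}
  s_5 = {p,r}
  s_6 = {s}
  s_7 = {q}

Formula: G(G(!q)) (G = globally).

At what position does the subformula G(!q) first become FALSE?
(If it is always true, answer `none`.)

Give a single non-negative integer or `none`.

s_0={}: G(!q)=False !q=True q=False
s_1={p,q,s}: G(!q)=False !q=False q=True
s_2={p}: G(!q)=False !q=True q=False
s_3={p,s}: G(!q)=False !q=True q=False
s_4={s}: G(!q)=False !q=True q=False
s_5={p,r}: G(!q)=False !q=True q=False
s_6={s}: G(!q)=False !q=True q=False
s_7={q}: G(!q)=False !q=False q=True
G(G(!q)) holds globally = False
First violation at position 0.

Answer: 0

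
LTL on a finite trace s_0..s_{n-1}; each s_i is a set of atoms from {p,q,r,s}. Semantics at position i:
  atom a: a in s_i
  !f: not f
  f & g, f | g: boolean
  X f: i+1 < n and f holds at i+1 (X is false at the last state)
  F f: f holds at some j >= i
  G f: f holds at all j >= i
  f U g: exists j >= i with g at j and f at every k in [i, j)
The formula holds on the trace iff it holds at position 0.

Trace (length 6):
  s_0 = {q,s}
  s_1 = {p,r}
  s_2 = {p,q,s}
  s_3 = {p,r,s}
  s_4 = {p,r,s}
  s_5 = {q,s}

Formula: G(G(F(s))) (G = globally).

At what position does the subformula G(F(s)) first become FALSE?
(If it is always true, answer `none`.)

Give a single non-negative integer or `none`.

Answer: none

Derivation:
s_0={q,s}: G(F(s))=True F(s)=True s=True
s_1={p,r}: G(F(s))=True F(s)=True s=False
s_2={p,q,s}: G(F(s))=True F(s)=True s=True
s_3={p,r,s}: G(F(s))=True F(s)=True s=True
s_4={p,r,s}: G(F(s))=True F(s)=True s=True
s_5={q,s}: G(F(s))=True F(s)=True s=True
G(G(F(s))) holds globally = True
No violation — formula holds at every position.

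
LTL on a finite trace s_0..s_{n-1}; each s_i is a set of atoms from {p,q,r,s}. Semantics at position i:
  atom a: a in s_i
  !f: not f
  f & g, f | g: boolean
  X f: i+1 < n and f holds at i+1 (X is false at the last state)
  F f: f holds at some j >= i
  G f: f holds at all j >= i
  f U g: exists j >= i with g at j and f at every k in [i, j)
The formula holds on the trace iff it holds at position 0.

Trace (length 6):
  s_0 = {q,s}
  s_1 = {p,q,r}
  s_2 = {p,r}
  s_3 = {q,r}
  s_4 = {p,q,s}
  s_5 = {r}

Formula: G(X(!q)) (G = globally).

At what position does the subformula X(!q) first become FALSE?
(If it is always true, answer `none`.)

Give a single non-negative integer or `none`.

s_0={q,s}: X(!q)=False !q=False q=True
s_1={p,q,r}: X(!q)=True !q=False q=True
s_2={p,r}: X(!q)=False !q=True q=False
s_3={q,r}: X(!q)=False !q=False q=True
s_4={p,q,s}: X(!q)=True !q=False q=True
s_5={r}: X(!q)=False !q=True q=False
G(X(!q)) holds globally = False
First violation at position 0.

Answer: 0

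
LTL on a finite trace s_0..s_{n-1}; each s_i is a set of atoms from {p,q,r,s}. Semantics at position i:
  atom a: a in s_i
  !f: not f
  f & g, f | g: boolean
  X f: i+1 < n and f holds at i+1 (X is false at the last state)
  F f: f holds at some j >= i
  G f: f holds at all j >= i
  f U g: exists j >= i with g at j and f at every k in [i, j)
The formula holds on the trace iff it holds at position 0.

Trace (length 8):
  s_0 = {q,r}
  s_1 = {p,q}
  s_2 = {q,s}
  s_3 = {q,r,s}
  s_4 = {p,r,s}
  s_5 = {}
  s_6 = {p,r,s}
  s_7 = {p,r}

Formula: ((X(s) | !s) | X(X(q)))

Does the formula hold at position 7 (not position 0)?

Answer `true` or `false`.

s_0={q,r}: ((X(s) | !s) | X(X(q)))=True (X(s) | !s)=True X(s)=False s=False !s=True X(X(q))=True X(q)=True q=True
s_1={p,q}: ((X(s) | !s) | X(X(q)))=True (X(s) | !s)=True X(s)=True s=False !s=True X(X(q))=True X(q)=True q=True
s_2={q,s}: ((X(s) | !s) | X(X(q)))=True (X(s) | !s)=True X(s)=True s=True !s=False X(X(q))=False X(q)=True q=True
s_3={q,r,s}: ((X(s) | !s) | X(X(q)))=True (X(s) | !s)=True X(s)=True s=True !s=False X(X(q))=False X(q)=False q=True
s_4={p,r,s}: ((X(s) | !s) | X(X(q)))=False (X(s) | !s)=False X(s)=False s=True !s=False X(X(q))=False X(q)=False q=False
s_5={}: ((X(s) | !s) | X(X(q)))=True (X(s) | !s)=True X(s)=True s=False !s=True X(X(q))=False X(q)=False q=False
s_6={p,r,s}: ((X(s) | !s) | X(X(q)))=False (X(s) | !s)=False X(s)=False s=True !s=False X(X(q))=False X(q)=False q=False
s_7={p,r}: ((X(s) | !s) | X(X(q)))=True (X(s) | !s)=True X(s)=False s=False !s=True X(X(q))=False X(q)=False q=False
Evaluating at position 7: result = True

Answer: true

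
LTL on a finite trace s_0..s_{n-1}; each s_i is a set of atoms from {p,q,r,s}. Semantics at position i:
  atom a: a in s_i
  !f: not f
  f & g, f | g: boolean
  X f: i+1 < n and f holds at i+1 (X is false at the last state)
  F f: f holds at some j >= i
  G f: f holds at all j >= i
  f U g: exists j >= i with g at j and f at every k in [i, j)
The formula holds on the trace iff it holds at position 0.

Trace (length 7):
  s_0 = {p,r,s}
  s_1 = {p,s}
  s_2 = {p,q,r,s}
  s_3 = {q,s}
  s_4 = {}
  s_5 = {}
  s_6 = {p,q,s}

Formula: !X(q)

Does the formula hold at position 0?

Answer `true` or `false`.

s_0={p,r,s}: !X(q)=True X(q)=False q=False
s_1={p,s}: !X(q)=False X(q)=True q=False
s_2={p,q,r,s}: !X(q)=False X(q)=True q=True
s_3={q,s}: !X(q)=True X(q)=False q=True
s_4={}: !X(q)=True X(q)=False q=False
s_5={}: !X(q)=False X(q)=True q=False
s_6={p,q,s}: !X(q)=True X(q)=False q=True

Answer: true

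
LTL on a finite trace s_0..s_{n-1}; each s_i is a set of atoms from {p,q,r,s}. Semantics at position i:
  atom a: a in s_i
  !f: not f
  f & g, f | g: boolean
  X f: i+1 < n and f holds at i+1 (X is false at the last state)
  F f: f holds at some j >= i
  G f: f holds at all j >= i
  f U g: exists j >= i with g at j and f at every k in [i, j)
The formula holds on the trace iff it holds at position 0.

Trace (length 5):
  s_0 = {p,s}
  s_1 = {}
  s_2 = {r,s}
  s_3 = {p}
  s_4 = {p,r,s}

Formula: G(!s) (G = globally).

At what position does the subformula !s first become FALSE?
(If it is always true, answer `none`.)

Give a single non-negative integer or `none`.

s_0={p,s}: !s=False s=True
s_1={}: !s=True s=False
s_2={r,s}: !s=False s=True
s_3={p}: !s=True s=False
s_4={p,r,s}: !s=False s=True
G(!s) holds globally = False
First violation at position 0.

Answer: 0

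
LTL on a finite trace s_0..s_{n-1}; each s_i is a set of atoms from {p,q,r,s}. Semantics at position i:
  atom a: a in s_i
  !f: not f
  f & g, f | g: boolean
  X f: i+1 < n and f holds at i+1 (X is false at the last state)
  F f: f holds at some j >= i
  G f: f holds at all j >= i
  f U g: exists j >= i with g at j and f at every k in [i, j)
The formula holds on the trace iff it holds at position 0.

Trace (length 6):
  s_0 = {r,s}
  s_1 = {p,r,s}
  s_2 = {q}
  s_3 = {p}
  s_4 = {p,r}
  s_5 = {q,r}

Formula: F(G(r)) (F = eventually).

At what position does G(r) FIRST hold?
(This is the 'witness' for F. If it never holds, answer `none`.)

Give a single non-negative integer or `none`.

s_0={r,s}: G(r)=False r=True
s_1={p,r,s}: G(r)=False r=True
s_2={q}: G(r)=False r=False
s_3={p}: G(r)=False r=False
s_4={p,r}: G(r)=True r=True
s_5={q,r}: G(r)=True r=True
F(G(r)) holds; first witness at position 4.

Answer: 4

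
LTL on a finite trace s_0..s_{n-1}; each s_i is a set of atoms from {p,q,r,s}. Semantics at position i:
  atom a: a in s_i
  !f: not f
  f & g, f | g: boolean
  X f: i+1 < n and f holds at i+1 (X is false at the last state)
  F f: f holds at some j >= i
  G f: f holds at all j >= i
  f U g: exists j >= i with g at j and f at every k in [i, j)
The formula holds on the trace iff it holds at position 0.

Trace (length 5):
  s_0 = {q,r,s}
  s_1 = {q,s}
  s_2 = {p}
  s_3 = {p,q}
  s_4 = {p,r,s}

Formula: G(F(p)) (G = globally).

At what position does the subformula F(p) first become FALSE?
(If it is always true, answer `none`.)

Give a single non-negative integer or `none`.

Answer: none

Derivation:
s_0={q,r,s}: F(p)=True p=False
s_1={q,s}: F(p)=True p=False
s_2={p}: F(p)=True p=True
s_3={p,q}: F(p)=True p=True
s_4={p,r,s}: F(p)=True p=True
G(F(p)) holds globally = True
No violation — formula holds at every position.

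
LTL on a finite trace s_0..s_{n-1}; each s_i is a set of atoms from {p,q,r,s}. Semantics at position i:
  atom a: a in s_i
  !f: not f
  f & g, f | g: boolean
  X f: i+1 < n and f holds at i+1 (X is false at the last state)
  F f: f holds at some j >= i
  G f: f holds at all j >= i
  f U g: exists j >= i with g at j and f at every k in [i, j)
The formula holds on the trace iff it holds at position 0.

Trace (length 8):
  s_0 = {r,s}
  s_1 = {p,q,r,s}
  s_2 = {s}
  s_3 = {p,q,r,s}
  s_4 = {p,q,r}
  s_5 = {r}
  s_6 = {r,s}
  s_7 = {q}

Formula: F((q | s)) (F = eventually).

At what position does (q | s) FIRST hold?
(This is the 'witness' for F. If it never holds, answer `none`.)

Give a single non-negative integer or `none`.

s_0={r,s}: (q | s)=True q=False s=True
s_1={p,q,r,s}: (q | s)=True q=True s=True
s_2={s}: (q | s)=True q=False s=True
s_3={p,q,r,s}: (q | s)=True q=True s=True
s_4={p,q,r}: (q | s)=True q=True s=False
s_5={r}: (q | s)=False q=False s=False
s_6={r,s}: (q | s)=True q=False s=True
s_7={q}: (q | s)=True q=True s=False
F((q | s)) holds; first witness at position 0.

Answer: 0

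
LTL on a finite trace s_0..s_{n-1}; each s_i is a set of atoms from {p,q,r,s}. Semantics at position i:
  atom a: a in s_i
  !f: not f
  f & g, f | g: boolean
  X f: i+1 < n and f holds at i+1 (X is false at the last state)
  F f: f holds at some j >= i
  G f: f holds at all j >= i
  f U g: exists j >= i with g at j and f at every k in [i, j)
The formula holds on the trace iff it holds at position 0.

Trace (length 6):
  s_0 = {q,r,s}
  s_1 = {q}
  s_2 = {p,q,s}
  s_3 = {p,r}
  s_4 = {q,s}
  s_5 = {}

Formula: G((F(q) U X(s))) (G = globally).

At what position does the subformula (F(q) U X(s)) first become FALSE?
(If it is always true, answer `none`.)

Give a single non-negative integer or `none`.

Answer: 4

Derivation:
s_0={q,r,s}: (F(q) U X(s))=True F(q)=True q=True X(s)=False s=True
s_1={q}: (F(q) U X(s))=True F(q)=True q=True X(s)=True s=False
s_2={p,q,s}: (F(q) U X(s))=True F(q)=True q=True X(s)=False s=True
s_3={p,r}: (F(q) U X(s))=True F(q)=True q=False X(s)=True s=False
s_4={q,s}: (F(q) U X(s))=False F(q)=True q=True X(s)=False s=True
s_5={}: (F(q) U X(s))=False F(q)=False q=False X(s)=False s=False
G((F(q) U X(s))) holds globally = False
First violation at position 4.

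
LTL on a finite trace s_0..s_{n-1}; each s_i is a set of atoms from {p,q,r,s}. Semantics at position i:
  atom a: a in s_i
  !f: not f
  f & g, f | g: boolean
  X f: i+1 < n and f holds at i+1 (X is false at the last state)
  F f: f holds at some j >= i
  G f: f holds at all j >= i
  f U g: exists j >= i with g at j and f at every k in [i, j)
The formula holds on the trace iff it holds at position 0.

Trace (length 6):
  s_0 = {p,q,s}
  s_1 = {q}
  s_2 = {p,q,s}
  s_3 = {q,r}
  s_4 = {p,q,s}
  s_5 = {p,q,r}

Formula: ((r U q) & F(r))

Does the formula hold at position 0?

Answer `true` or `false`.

s_0={p,q,s}: ((r U q) & F(r))=True (r U q)=True r=False q=True F(r)=True
s_1={q}: ((r U q) & F(r))=True (r U q)=True r=False q=True F(r)=True
s_2={p,q,s}: ((r U q) & F(r))=True (r U q)=True r=False q=True F(r)=True
s_3={q,r}: ((r U q) & F(r))=True (r U q)=True r=True q=True F(r)=True
s_4={p,q,s}: ((r U q) & F(r))=True (r U q)=True r=False q=True F(r)=True
s_5={p,q,r}: ((r U q) & F(r))=True (r U q)=True r=True q=True F(r)=True

Answer: true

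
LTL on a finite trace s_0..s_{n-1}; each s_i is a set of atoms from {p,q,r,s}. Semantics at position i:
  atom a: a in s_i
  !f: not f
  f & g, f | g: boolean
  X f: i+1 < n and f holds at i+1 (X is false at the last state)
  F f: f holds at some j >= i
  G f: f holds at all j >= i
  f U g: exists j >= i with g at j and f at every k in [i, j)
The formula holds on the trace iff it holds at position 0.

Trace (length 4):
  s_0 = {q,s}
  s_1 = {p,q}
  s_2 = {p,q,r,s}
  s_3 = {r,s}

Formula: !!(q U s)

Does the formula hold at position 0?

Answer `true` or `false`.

Answer: true

Derivation:
s_0={q,s}: !!(q U s)=True !(q U s)=False (q U s)=True q=True s=True
s_1={p,q}: !!(q U s)=True !(q U s)=False (q U s)=True q=True s=False
s_2={p,q,r,s}: !!(q U s)=True !(q U s)=False (q U s)=True q=True s=True
s_3={r,s}: !!(q U s)=True !(q U s)=False (q U s)=True q=False s=True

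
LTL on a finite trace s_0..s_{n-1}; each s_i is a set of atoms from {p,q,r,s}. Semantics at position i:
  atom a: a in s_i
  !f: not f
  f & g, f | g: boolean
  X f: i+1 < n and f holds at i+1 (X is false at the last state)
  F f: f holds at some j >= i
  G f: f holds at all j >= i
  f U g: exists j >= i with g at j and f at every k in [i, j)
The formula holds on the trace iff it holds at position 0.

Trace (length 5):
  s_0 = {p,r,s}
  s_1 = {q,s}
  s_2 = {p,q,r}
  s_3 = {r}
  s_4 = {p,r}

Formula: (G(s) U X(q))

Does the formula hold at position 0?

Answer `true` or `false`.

Answer: true

Derivation:
s_0={p,r,s}: (G(s) U X(q))=True G(s)=False s=True X(q)=True q=False
s_1={q,s}: (G(s) U X(q))=True G(s)=False s=True X(q)=True q=True
s_2={p,q,r}: (G(s) U X(q))=False G(s)=False s=False X(q)=False q=True
s_3={r}: (G(s) U X(q))=False G(s)=False s=False X(q)=False q=False
s_4={p,r}: (G(s) U X(q))=False G(s)=False s=False X(q)=False q=False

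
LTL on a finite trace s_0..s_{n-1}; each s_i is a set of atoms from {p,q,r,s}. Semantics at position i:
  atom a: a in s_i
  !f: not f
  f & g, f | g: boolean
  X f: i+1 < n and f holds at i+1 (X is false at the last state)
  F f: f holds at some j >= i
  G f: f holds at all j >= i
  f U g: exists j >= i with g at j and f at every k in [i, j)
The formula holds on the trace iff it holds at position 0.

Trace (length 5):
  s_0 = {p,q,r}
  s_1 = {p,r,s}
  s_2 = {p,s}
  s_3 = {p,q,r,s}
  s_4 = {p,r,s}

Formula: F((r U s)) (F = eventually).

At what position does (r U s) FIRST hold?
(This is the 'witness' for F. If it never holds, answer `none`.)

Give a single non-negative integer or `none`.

s_0={p,q,r}: (r U s)=True r=True s=False
s_1={p,r,s}: (r U s)=True r=True s=True
s_2={p,s}: (r U s)=True r=False s=True
s_3={p,q,r,s}: (r U s)=True r=True s=True
s_4={p,r,s}: (r U s)=True r=True s=True
F((r U s)) holds; first witness at position 0.

Answer: 0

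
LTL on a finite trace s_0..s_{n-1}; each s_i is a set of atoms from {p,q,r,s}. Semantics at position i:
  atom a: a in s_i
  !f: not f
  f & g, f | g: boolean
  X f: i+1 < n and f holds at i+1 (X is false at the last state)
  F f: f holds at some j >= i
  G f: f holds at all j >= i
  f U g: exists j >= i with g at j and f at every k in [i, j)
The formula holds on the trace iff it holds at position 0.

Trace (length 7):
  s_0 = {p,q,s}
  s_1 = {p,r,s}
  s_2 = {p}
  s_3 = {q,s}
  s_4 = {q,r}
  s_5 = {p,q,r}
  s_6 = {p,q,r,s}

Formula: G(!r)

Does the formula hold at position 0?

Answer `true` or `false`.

s_0={p,q,s}: G(!r)=False !r=True r=False
s_1={p,r,s}: G(!r)=False !r=False r=True
s_2={p}: G(!r)=False !r=True r=False
s_3={q,s}: G(!r)=False !r=True r=False
s_4={q,r}: G(!r)=False !r=False r=True
s_5={p,q,r}: G(!r)=False !r=False r=True
s_6={p,q,r,s}: G(!r)=False !r=False r=True

Answer: false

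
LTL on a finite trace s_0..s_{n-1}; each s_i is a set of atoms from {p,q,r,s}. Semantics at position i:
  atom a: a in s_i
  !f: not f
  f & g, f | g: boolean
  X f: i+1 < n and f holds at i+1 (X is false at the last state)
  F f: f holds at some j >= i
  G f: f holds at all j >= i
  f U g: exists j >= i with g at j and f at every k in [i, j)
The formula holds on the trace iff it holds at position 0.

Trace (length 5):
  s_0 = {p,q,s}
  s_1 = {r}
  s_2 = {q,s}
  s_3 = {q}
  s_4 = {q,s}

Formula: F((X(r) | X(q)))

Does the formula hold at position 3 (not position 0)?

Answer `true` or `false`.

s_0={p,q,s}: F((X(r) | X(q)))=True (X(r) | X(q))=True X(r)=True r=False X(q)=False q=True
s_1={r}: F((X(r) | X(q)))=True (X(r) | X(q))=True X(r)=False r=True X(q)=True q=False
s_2={q,s}: F((X(r) | X(q)))=True (X(r) | X(q))=True X(r)=False r=False X(q)=True q=True
s_3={q}: F((X(r) | X(q)))=True (X(r) | X(q))=True X(r)=False r=False X(q)=True q=True
s_4={q,s}: F((X(r) | X(q)))=False (X(r) | X(q))=False X(r)=False r=False X(q)=False q=True
Evaluating at position 3: result = True

Answer: true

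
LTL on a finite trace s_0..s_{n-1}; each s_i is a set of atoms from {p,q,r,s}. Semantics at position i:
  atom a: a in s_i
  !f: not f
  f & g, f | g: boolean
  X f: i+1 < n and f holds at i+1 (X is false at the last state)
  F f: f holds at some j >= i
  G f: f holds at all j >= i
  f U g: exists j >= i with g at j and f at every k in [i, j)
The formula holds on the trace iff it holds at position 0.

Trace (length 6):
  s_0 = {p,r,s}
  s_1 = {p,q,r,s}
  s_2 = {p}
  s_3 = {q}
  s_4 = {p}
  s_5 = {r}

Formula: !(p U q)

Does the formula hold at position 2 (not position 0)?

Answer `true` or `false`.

s_0={p,r,s}: !(p U q)=False (p U q)=True p=True q=False
s_1={p,q,r,s}: !(p U q)=False (p U q)=True p=True q=True
s_2={p}: !(p U q)=False (p U q)=True p=True q=False
s_3={q}: !(p U q)=False (p U q)=True p=False q=True
s_4={p}: !(p U q)=True (p U q)=False p=True q=False
s_5={r}: !(p U q)=True (p U q)=False p=False q=False
Evaluating at position 2: result = False

Answer: false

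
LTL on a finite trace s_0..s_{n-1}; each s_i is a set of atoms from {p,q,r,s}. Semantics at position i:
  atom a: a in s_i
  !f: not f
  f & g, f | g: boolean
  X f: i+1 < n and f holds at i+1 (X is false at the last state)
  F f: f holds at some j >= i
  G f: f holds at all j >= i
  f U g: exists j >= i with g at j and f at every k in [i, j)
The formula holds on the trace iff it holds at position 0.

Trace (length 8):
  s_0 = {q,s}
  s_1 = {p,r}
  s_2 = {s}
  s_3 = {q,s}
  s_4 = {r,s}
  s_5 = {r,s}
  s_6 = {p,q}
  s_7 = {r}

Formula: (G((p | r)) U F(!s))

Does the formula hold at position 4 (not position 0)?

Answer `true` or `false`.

Answer: true

Derivation:
s_0={q,s}: (G((p | r)) U F(!s))=True G((p | r))=False (p | r)=False p=False r=False F(!s)=True !s=False s=True
s_1={p,r}: (G((p | r)) U F(!s))=True G((p | r))=False (p | r)=True p=True r=True F(!s)=True !s=True s=False
s_2={s}: (G((p | r)) U F(!s))=True G((p | r))=False (p | r)=False p=False r=False F(!s)=True !s=False s=True
s_3={q,s}: (G((p | r)) U F(!s))=True G((p | r))=False (p | r)=False p=False r=False F(!s)=True !s=False s=True
s_4={r,s}: (G((p | r)) U F(!s))=True G((p | r))=True (p | r)=True p=False r=True F(!s)=True !s=False s=True
s_5={r,s}: (G((p | r)) U F(!s))=True G((p | r))=True (p | r)=True p=False r=True F(!s)=True !s=False s=True
s_6={p,q}: (G((p | r)) U F(!s))=True G((p | r))=True (p | r)=True p=True r=False F(!s)=True !s=True s=False
s_7={r}: (G((p | r)) U F(!s))=True G((p | r))=True (p | r)=True p=False r=True F(!s)=True !s=True s=False
Evaluating at position 4: result = True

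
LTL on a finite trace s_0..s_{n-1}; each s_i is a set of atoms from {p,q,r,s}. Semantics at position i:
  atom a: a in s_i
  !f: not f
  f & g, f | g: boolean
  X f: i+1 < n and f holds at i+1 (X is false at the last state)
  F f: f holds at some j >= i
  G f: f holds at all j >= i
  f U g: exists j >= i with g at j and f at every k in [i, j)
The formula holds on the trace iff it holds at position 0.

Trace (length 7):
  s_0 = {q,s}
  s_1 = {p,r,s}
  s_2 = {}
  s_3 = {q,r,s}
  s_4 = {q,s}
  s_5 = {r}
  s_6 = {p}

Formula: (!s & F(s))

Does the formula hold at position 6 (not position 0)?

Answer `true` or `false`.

s_0={q,s}: (!s & F(s))=False !s=False s=True F(s)=True
s_1={p,r,s}: (!s & F(s))=False !s=False s=True F(s)=True
s_2={}: (!s & F(s))=True !s=True s=False F(s)=True
s_3={q,r,s}: (!s & F(s))=False !s=False s=True F(s)=True
s_4={q,s}: (!s & F(s))=False !s=False s=True F(s)=True
s_5={r}: (!s & F(s))=False !s=True s=False F(s)=False
s_6={p}: (!s & F(s))=False !s=True s=False F(s)=False
Evaluating at position 6: result = False

Answer: false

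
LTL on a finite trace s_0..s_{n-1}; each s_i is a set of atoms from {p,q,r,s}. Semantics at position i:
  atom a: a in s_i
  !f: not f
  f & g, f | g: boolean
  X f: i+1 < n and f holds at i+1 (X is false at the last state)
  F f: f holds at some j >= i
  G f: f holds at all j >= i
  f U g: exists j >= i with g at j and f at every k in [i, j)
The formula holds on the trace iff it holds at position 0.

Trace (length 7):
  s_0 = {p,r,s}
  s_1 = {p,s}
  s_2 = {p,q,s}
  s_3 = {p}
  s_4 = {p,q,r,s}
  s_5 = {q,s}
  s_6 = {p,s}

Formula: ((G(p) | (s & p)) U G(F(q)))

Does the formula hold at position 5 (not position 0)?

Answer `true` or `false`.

s_0={p,r,s}: ((G(p) | (s & p)) U G(F(q)))=False (G(p) | (s & p))=True G(p)=False p=True (s & p)=True s=True G(F(q))=False F(q)=True q=False
s_1={p,s}: ((G(p) | (s & p)) U G(F(q)))=False (G(p) | (s & p))=True G(p)=False p=True (s & p)=True s=True G(F(q))=False F(q)=True q=False
s_2={p,q,s}: ((G(p) | (s & p)) U G(F(q)))=False (G(p) | (s & p))=True G(p)=False p=True (s & p)=True s=True G(F(q))=False F(q)=True q=True
s_3={p}: ((G(p) | (s & p)) U G(F(q)))=False (G(p) | (s & p))=False G(p)=False p=True (s & p)=False s=False G(F(q))=False F(q)=True q=False
s_4={p,q,r,s}: ((G(p) | (s & p)) U G(F(q)))=False (G(p) | (s & p))=True G(p)=False p=True (s & p)=True s=True G(F(q))=False F(q)=True q=True
s_5={q,s}: ((G(p) | (s & p)) U G(F(q)))=False (G(p) | (s & p))=False G(p)=False p=False (s & p)=False s=True G(F(q))=False F(q)=True q=True
s_6={p,s}: ((G(p) | (s & p)) U G(F(q)))=False (G(p) | (s & p))=True G(p)=True p=True (s & p)=True s=True G(F(q))=False F(q)=False q=False
Evaluating at position 5: result = False

Answer: false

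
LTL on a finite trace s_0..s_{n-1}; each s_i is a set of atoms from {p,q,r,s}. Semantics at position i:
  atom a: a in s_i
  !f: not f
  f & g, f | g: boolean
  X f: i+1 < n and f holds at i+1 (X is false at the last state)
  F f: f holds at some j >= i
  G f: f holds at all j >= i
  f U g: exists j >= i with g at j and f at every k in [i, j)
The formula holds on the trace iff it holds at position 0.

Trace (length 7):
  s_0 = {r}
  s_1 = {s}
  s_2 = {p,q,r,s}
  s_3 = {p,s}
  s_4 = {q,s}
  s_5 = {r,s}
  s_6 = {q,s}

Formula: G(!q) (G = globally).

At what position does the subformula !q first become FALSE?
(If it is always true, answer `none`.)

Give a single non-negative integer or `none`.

s_0={r}: !q=True q=False
s_1={s}: !q=True q=False
s_2={p,q,r,s}: !q=False q=True
s_3={p,s}: !q=True q=False
s_4={q,s}: !q=False q=True
s_5={r,s}: !q=True q=False
s_6={q,s}: !q=False q=True
G(!q) holds globally = False
First violation at position 2.

Answer: 2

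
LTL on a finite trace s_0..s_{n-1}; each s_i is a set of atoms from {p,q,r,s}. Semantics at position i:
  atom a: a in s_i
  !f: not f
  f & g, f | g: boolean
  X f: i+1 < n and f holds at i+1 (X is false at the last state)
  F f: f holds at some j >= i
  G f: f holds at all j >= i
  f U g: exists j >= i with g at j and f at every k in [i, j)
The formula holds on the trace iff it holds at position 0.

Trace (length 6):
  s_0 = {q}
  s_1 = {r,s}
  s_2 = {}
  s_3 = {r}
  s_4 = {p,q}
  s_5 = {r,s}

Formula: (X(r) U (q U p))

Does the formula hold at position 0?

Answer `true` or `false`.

Answer: false

Derivation:
s_0={q}: (X(r) U (q U p))=False X(r)=True r=False (q U p)=False q=True p=False
s_1={r,s}: (X(r) U (q U p))=False X(r)=False r=True (q U p)=False q=False p=False
s_2={}: (X(r) U (q U p))=False X(r)=True r=False (q U p)=False q=False p=False
s_3={r}: (X(r) U (q U p))=False X(r)=False r=True (q U p)=False q=False p=False
s_4={p,q}: (X(r) U (q U p))=True X(r)=True r=False (q U p)=True q=True p=True
s_5={r,s}: (X(r) U (q U p))=False X(r)=False r=True (q U p)=False q=False p=False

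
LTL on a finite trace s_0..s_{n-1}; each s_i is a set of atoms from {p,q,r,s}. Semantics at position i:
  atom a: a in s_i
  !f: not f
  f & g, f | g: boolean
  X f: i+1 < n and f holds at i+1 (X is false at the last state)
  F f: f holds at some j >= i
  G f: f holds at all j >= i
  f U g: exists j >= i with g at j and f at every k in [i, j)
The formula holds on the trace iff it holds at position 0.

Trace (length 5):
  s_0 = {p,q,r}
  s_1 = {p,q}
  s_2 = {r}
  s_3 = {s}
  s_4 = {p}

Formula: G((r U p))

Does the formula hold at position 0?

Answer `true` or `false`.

s_0={p,q,r}: G((r U p))=False (r U p)=True r=True p=True
s_1={p,q}: G((r U p))=False (r U p)=True r=False p=True
s_2={r}: G((r U p))=False (r U p)=False r=True p=False
s_3={s}: G((r U p))=False (r U p)=False r=False p=False
s_4={p}: G((r U p))=True (r U p)=True r=False p=True

Answer: false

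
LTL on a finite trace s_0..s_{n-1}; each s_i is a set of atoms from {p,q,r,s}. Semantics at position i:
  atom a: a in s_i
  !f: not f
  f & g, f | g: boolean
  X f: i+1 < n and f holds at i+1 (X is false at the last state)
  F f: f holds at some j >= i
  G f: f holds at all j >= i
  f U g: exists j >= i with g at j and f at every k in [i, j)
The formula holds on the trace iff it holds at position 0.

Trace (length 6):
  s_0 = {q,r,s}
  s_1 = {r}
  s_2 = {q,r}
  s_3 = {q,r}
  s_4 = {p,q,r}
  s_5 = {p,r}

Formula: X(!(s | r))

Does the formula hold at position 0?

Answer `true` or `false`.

s_0={q,r,s}: X(!(s | r))=False !(s | r)=False (s | r)=True s=True r=True
s_1={r}: X(!(s | r))=False !(s | r)=False (s | r)=True s=False r=True
s_2={q,r}: X(!(s | r))=False !(s | r)=False (s | r)=True s=False r=True
s_3={q,r}: X(!(s | r))=False !(s | r)=False (s | r)=True s=False r=True
s_4={p,q,r}: X(!(s | r))=False !(s | r)=False (s | r)=True s=False r=True
s_5={p,r}: X(!(s | r))=False !(s | r)=False (s | r)=True s=False r=True

Answer: false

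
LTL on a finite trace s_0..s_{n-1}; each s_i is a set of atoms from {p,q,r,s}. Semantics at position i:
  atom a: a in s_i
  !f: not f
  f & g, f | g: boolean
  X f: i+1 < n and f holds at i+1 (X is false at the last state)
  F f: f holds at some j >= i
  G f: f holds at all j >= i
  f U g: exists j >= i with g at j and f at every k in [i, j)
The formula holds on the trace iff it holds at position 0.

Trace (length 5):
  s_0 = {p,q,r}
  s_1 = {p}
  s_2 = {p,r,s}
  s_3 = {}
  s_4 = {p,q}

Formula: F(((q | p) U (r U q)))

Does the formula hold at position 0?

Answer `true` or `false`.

s_0={p,q,r}: F(((q | p) U (r U q)))=True ((q | p) U (r U q))=True (q | p)=True q=True p=True (r U q)=True r=True
s_1={p}: F(((q | p) U (r U q)))=True ((q | p) U (r U q))=False (q | p)=True q=False p=True (r U q)=False r=False
s_2={p,r,s}: F(((q | p) U (r U q)))=True ((q | p) U (r U q))=False (q | p)=True q=False p=True (r U q)=False r=True
s_3={}: F(((q | p) U (r U q)))=True ((q | p) U (r U q))=False (q | p)=False q=False p=False (r U q)=False r=False
s_4={p,q}: F(((q | p) U (r U q)))=True ((q | p) U (r U q))=True (q | p)=True q=True p=True (r U q)=True r=False

Answer: true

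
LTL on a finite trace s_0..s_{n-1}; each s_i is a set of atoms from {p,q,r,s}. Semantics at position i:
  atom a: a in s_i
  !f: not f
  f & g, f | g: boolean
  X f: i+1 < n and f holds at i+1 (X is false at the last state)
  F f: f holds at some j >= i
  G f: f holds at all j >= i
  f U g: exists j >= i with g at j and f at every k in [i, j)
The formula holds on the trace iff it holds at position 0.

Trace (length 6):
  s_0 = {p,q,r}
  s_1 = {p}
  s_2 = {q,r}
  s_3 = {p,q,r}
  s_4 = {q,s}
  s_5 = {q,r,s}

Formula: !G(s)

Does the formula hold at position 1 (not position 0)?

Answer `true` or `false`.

Answer: true

Derivation:
s_0={p,q,r}: !G(s)=True G(s)=False s=False
s_1={p}: !G(s)=True G(s)=False s=False
s_2={q,r}: !G(s)=True G(s)=False s=False
s_3={p,q,r}: !G(s)=True G(s)=False s=False
s_4={q,s}: !G(s)=False G(s)=True s=True
s_5={q,r,s}: !G(s)=False G(s)=True s=True
Evaluating at position 1: result = True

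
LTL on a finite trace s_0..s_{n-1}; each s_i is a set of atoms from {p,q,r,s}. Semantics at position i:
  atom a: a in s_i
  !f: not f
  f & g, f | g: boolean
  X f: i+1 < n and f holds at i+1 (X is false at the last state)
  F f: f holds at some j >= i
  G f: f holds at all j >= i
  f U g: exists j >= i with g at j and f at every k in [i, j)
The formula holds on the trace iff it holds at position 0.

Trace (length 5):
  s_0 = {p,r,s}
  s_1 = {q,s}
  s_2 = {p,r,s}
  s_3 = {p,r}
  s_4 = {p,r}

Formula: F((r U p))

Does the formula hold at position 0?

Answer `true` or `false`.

s_0={p,r,s}: F((r U p))=True (r U p)=True r=True p=True
s_1={q,s}: F((r U p))=True (r U p)=False r=False p=False
s_2={p,r,s}: F((r U p))=True (r U p)=True r=True p=True
s_3={p,r}: F((r U p))=True (r U p)=True r=True p=True
s_4={p,r}: F((r U p))=True (r U p)=True r=True p=True

Answer: true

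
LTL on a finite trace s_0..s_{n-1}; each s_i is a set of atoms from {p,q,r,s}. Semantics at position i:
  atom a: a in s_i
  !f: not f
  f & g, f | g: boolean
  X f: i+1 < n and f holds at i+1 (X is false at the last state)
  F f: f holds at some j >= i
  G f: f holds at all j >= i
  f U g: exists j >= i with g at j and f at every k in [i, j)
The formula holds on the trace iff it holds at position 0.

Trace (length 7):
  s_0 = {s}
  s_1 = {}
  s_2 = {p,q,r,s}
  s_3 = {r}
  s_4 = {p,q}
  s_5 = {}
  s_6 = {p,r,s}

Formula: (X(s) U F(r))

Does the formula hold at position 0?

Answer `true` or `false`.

s_0={s}: (X(s) U F(r))=True X(s)=False s=True F(r)=True r=False
s_1={}: (X(s) U F(r))=True X(s)=True s=False F(r)=True r=False
s_2={p,q,r,s}: (X(s) U F(r))=True X(s)=False s=True F(r)=True r=True
s_3={r}: (X(s) U F(r))=True X(s)=False s=False F(r)=True r=True
s_4={p,q}: (X(s) U F(r))=True X(s)=False s=False F(r)=True r=False
s_5={}: (X(s) U F(r))=True X(s)=True s=False F(r)=True r=False
s_6={p,r,s}: (X(s) U F(r))=True X(s)=False s=True F(r)=True r=True

Answer: true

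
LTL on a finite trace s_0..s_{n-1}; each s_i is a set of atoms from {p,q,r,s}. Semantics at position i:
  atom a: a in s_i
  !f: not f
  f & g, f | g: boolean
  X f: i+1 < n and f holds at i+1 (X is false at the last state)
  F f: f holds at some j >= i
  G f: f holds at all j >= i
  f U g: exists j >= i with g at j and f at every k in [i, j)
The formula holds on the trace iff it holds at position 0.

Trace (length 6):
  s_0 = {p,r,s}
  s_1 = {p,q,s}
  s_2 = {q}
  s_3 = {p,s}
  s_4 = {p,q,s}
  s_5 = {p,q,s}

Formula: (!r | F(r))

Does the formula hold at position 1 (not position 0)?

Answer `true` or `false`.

s_0={p,r,s}: (!r | F(r))=True !r=False r=True F(r)=True
s_1={p,q,s}: (!r | F(r))=True !r=True r=False F(r)=False
s_2={q}: (!r | F(r))=True !r=True r=False F(r)=False
s_3={p,s}: (!r | F(r))=True !r=True r=False F(r)=False
s_4={p,q,s}: (!r | F(r))=True !r=True r=False F(r)=False
s_5={p,q,s}: (!r | F(r))=True !r=True r=False F(r)=False
Evaluating at position 1: result = True

Answer: true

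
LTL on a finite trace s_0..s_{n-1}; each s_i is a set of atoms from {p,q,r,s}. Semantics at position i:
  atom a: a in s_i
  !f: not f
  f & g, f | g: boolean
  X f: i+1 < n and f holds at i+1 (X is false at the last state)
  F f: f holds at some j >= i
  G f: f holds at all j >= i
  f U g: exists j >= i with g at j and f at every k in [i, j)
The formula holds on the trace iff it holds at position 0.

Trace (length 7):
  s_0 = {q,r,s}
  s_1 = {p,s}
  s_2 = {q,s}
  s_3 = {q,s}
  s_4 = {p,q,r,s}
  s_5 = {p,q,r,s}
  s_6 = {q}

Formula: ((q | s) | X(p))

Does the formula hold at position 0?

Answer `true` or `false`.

s_0={q,r,s}: ((q | s) | X(p))=True (q | s)=True q=True s=True X(p)=True p=False
s_1={p,s}: ((q | s) | X(p))=True (q | s)=True q=False s=True X(p)=False p=True
s_2={q,s}: ((q | s) | X(p))=True (q | s)=True q=True s=True X(p)=False p=False
s_3={q,s}: ((q | s) | X(p))=True (q | s)=True q=True s=True X(p)=True p=False
s_4={p,q,r,s}: ((q | s) | X(p))=True (q | s)=True q=True s=True X(p)=True p=True
s_5={p,q,r,s}: ((q | s) | X(p))=True (q | s)=True q=True s=True X(p)=False p=True
s_6={q}: ((q | s) | X(p))=True (q | s)=True q=True s=False X(p)=False p=False

Answer: true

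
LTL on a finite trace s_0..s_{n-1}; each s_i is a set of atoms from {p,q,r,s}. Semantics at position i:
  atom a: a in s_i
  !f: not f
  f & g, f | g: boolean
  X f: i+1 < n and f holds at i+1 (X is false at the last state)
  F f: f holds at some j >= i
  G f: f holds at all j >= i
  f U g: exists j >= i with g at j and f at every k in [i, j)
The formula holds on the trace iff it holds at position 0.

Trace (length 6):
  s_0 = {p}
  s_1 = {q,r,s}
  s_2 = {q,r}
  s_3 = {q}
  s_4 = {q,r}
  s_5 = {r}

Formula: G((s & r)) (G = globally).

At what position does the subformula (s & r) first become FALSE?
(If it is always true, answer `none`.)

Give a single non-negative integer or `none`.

s_0={p}: (s & r)=False s=False r=False
s_1={q,r,s}: (s & r)=True s=True r=True
s_2={q,r}: (s & r)=False s=False r=True
s_3={q}: (s & r)=False s=False r=False
s_4={q,r}: (s & r)=False s=False r=True
s_5={r}: (s & r)=False s=False r=True
G((s & r)) holds globally = False
First violation at position 0.

Answer: 0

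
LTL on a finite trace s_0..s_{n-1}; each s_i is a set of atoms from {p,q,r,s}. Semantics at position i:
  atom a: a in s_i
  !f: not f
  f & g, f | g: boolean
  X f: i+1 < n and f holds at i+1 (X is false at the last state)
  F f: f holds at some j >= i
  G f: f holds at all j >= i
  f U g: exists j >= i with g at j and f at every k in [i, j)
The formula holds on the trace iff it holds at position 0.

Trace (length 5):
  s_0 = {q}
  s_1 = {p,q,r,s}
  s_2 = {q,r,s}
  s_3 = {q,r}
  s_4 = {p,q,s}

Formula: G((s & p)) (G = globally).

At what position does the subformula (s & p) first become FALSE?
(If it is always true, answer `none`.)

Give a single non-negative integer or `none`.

Answer: 0

Derivation:
s_0={q}: (s & p)=False s=False p=False
s_1={p,q,r,s}: (s & p)=True s=True p=True
s_2={q,r,s}: (s & p)=False s=True p=False
s_3={q,r}: (s & p)=False s=False p=False
s_4={p,q,s}: (s & p)=True s=True p=True
G((s & p)) holds globally = False
First violation at position 0.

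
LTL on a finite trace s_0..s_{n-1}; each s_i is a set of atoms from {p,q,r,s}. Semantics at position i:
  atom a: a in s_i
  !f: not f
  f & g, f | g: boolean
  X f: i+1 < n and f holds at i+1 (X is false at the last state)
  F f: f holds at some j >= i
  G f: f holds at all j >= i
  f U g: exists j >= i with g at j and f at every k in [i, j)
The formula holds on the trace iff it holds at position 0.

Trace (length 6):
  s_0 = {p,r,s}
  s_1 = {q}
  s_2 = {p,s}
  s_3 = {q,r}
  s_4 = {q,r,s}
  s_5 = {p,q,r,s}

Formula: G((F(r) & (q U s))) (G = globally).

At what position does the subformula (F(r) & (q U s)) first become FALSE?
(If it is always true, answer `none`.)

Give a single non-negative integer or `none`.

s_0={p,r,s}: (F(r) & (q U s))=True F(r)=True r=True (q U s)=True q=False s=True
s_1={q}: (F(r) & (q U s))=True F(r)=True r=False (q U s)=True q=True s=False
s_2={p,s}: (F(r) & (q U s))=True F(r)=True r=False (q U s)=True q=False s=True
s_3={q,r}: (F(r) & (q U s))=True F(r)=True r=True (q U s)=True q=True s=False
s_4={q,r,s}: (F(r) & (q U s))=True F(r)=True r=True (q U s)=True q=True s=True
s_5={p,q,r,s}: (F(r) & (q U s))=True F(r)=True r=True (q U s)=True q=True s=True
G((F(r) & (q U s))) holds globally = True
No violation — formula holds at every position.

Answer: none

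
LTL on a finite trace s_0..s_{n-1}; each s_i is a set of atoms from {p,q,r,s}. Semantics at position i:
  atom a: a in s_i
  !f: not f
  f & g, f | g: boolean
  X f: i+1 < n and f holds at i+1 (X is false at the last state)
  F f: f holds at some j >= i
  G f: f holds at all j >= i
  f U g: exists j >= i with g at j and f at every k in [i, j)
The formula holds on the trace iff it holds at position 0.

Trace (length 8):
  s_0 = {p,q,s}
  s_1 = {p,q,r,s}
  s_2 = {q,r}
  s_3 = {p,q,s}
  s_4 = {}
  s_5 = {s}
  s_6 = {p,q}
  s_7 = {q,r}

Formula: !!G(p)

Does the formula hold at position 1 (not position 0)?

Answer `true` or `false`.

s_0={p,q,s}: !!G(p)=False !G(p)=True G(p)=False p=True
s_1={p,q,r,s}: !!G(p)=False !G(p)=True G(p)=False p=True
s_2={q,r}: !!G(p)=False !G(p)=True G(p)=False p=False
s_3={p,q,s}: !!G(p)=False !G(p)=True G(p)=False p=True
s_4={}: !!G(p)=False !G(p)=True G(p)=False p=False
s_5={s}: !!G(p)=False !G(p)=True G(p)=False p=False
s_6={p,q}: !!G(p)=False !G(p)=True G(p)=False p=True
s_7={q,r}: !!G(p)=False !G(p)=True G(p)=False p=False
Evaluating at position 1: result = False

Answer: false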